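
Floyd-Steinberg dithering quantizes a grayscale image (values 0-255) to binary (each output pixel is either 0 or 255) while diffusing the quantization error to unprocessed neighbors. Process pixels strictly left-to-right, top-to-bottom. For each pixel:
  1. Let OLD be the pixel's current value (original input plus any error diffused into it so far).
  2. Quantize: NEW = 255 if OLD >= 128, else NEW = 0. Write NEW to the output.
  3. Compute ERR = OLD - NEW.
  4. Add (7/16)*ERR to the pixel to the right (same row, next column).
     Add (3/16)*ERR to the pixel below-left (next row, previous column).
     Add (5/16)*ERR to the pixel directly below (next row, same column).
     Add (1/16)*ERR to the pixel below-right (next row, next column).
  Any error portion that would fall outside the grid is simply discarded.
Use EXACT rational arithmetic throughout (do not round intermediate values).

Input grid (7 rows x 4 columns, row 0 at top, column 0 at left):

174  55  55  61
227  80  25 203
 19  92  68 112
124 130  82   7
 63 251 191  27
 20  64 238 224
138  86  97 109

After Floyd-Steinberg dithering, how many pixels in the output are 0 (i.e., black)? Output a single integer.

Answer: 16

Derivation:
(0,0): OLD=174 → NEW=255, ERR=-81
(0,1): OLD=313/16 → NEW=0, ERR=313/16
(0,2): OLD=16271/256 → NEW=0, ERR=16271/256
(0,3): OLD=363753/4096 → NEW=0, ERR=363753/4096
(1,0): OLD=52571/256 → NEW=255, ERR=-12709/256
(1,1): OLD=145917/2048 → NEW=0, ERR=145917/2048
(1,2): OLD=6154305/65536 → NEW=0, ERR=6154305/65536
(1,3): OLD=289206679/1048576 → NEW=255, ERR=21819799/1048576
(2,0): OLD=551983/32768 → NEW=0, ERR=551983/32768
(2,1): OLD=142752885/1048576 → NEW=255, ERR=-124633995/1048576
(2,2): OLD=112615753/2097152 → NEW=0, ERR=112615753/2097152
(2,3): OLD=4961542405/33554432 → NEW=255, ERR=-3594837755/33554432
(3,0): OLD=1794790079/16777216 → NEW=0, ERR=1794790079/16777216
(3,1): OLD=40474813601/268435456 → NEW=255, ERR=-27976227679/268435456
(3,2): OLD=110245397599/4294967296 → NEW=0, ERR=110245397599/4294967296
(3,3): OLD=-817304980711/68719476736 → NEW=0, ERR=-817304980711/68719476736
(4,0): OLD=330237462931/4294967296 → NEW=0, ERR=330237462931/4294967296
(4,1): OLD=9056177569977/34359738368 → NEW=255, ERR=294444286137/34359738368
(4,2): OLD=213334743491097/1099511627776 → NEW=255, ERR=-67040721591783/1099511627776
(4,3): OLD=-31457604614785/17592186044416 → NEW=0, ERR=-31457604614785/17592186044416
(5,0): OLD=25087947653411/549755813888 → NEW=0, ERR=25087947653411/549755813888
(5,1): OLD=1407660885507285/17592186044416 → NEW=0, ERR=1407660885507285/17592186044416
(5,2): OLD=2235556112156321/8796093022208 → NEW=255, ERR=-7447608506719/8796093022208
(5,3): OLD=61716188695550425/281474976710656 → NEW=255, ERR=-10059930365666855/281474976710656
(6,0): OLD=47080601067138143/281474976710656 → NEW=255, ERR=-24695517994079137/281474976710656
(6,1): OLD=339183871617792905/4503599627370496 → NEW=0, ERR=339183871617792905/4503599627370496
(6,2): OLD=9222292374364215407/72057594037927936 → NEW=0, ERR=9222292374364215407/72057594037927936
(6,3): OLD=177286768945755211785/1152921504606846976 → NEW=255, ERR=-116708214728990767095/1152921504606846976
Output grid:
  Row 0: #...  (3 black, running=3)
  Row 1: #..#  (2 black, running=5)
  Row 2: .#.#  (2 black, running=7)
  Row 3: .#..  (3 black, running=10)
  Row 4: .##.  (2 black, running=12)
  Row 5: ..##  (2 black, running=14)
  Row 6: #..#  (2 black, running=16)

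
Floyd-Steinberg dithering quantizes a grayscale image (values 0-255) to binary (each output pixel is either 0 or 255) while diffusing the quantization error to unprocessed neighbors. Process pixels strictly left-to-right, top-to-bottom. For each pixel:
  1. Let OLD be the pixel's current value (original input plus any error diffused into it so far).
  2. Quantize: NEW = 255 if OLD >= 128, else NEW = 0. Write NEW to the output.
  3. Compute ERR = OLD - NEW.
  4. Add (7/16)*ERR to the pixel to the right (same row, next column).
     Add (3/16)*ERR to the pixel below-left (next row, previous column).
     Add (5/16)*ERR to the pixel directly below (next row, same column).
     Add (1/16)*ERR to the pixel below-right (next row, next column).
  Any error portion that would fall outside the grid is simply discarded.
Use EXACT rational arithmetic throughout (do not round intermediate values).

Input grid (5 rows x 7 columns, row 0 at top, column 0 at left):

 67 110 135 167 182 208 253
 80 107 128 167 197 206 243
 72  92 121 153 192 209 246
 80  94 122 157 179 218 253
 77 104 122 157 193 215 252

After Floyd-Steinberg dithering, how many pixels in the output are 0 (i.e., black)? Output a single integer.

Answer: 13

Derivation:
(0,0): OLD=67 → NEW=0, ERR=67
(0,1): OLD=2229/16 → NEW=255, ERR=-1851/16
(0,2): OLD=21603/256 → NEW=0, ERR=21603/256
(0,3): OLD=835253/4096 → NEW=255, ERR=-209227/4096
(0,4): OLD=10462963/65536 → NEW=255, ERR=-6248717/65536
(0,5): OLD=174362789/1048576 → NEW=255, ERR=-93024091/1048576
(0,6): OLD=3593467011/16777216 → NEW=255, ERR=-684723069/16777216
(1,0): OLD=20287/256 → NEW=0, ERR=20287/256
(1,1): OLD=257081/2048 → NEW=0, ERR=257081/2048
(1,2): OLD=12614445/65536 → NEW=255, ERR=-4097235/65536
(1,3): OLD=29119401/262144 → NEW=0, ERR=29119401/262144
(1,4): OLD=3287923035/16777216 → NEW=255, ERR=-990267045/16777216
(1,5): OLD=18635033291/134217728 → NEW=255, ERR=-15590487349/134217728
(1,6): OLD=373409108613/2147483648 → NEW=255, ERR=-174199221627/2147483648
(2,0): OLD=3942019/32768 → NEW=0, ERR=3942019/32768
(2,1): OLD=185691985/1048576 → NEW=255, ERR=-81694895/1048576
(2,2): OLD=1611458355/16777216 → NEW=0, ERR=1611458355/16777216
(2,3): OLD=28824674139/134217728 → NEW=255, ERR=-5400846501/134217728
(2,4): OLD=151518962187/1073741824 → NEW=255, ERR=-122285202933/1073741824
(2,5): OLD=3572601643289/34359738368 → NEW=0, ERR=3572601643289/34359738368
(2,6): OLD=142321039227967/549755813888 → NEW=255, ERR=2133306686527/549755813888
(3,0): OLD=1727815635/16777216 → NEW=0, ERR=1727815635/16777216
(3,1): OLD=18822369751/134217728 → NEW=255, ERR=-15403150889/134217728
(3,2): OLD=95984898485/1073741824 → NEW=0, ERR=95984898485/1073741824
(3,3): OLD=722344404291/4294967296 → NEW=255, ERR=-372872256189/4294967296
(3,4): OLD=67295000095699/549755813888 → NEW=0, ERR=67295000095699/549755813888
(3,5): OLD=1309105653566121/4398046511104 → NEW=255, ERR=187603793234601/4398046511104
(3,6): OLD=19659144107393271/70368744177664 → NEW=255, ERR=1715114342088951/70368744177664
(4,0): OLD=188259413629/2147483648 → NEW=0, ERR=188259413629/2147483648
(4,1): OLD=4456046406745/34359738368 → NEW=255, ERR=-4305686877095/34359738368
(4,2): OLD=39395844136151/549755813888 → NEW=0, ERR=39395844136151/549755813888
(4,3): OLD=834574268895085/4398046511104 → NEW=255, ERR=-286927591436435/4398046511104
(4,4): OLD=7222732339714167/35184372088832 → NEW=255, ERR=-1749282542937993/35184372088832
(4,5): OLD=246345930867316663/1125899906842624 → NEW=255, ERR=-40758545377552457/1125899906842624
(4,6): OLD=4439554325181766705/18014398509481984 → NEW=255, ERR=-154117294736139215/18014398509481984
Output grid:
  Row 0: .#.####  (2 black, running=2)
  Row 1: ..#.###  (3 black, running=5)
  Row 2: .#.##.#  (3 black, running=8)
  Row 3: .#.#.##  (3 black, running=11)
  Row 4: .#.####  (2 black, running=13)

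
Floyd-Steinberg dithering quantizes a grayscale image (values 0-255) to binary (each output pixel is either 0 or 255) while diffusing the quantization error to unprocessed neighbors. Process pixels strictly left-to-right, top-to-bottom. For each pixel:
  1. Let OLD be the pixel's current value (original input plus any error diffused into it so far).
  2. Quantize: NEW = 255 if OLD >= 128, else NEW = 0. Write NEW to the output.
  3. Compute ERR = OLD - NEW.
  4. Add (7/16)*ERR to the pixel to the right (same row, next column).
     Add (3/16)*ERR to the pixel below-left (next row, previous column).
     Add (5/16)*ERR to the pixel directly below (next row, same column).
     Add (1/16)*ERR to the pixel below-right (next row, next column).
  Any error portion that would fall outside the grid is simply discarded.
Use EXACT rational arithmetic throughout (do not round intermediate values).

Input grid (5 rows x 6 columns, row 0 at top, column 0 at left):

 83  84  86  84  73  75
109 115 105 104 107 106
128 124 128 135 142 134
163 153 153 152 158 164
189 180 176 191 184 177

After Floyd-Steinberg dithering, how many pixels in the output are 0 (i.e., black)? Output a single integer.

Answer: 14

Derivation:
(0,0): OLD=83 → NEW=0, ERR=83
(0,1): OLD=1925/16 → NEW=0, ERR=1925/16
(0,2): OLD=35491/256 → NEW=255, ERR=-29789/256
(0,3): OLD=135541/4096 → NEW=0, ERR=135541/4096
(0,4): OLD=5732915/65536 → NEW=0, ERR=5732915/65536
(0,5): OLD=118773605/1048576 → NEW=0, ERR=118773605/1048576
(1,0): OLD=40319/256 → NEW=255, ERR=-24961/256
(1,1): OLD=191097/2048 → NEW=0, ERR=191097/2048
(1,2): OLD=8072941/65536 → NEW=0, ERR=8072941/65536
(1,3): OLD=46494633/262144 → NEW=255, ERR=-20352087/262144
(1,4): OLD=2074956187/16777216 → NEW=0, ERR=2074956187/16777216
(1,5): OLD=53948366285/268435456 → NEW=255, ERR=-14502674995/268435456
(2,0): OLD=3769155/32768 → NEW=0, ERR=3769155/32768
(2,1): OLD=231195921/1048576 → NEW=255, ERR=-36190959/1048576
(2,2): OLD=2393598835/16777216 → NEW=255, ERR=-1884591245/16777216
(2,3): OLD=12412760731/134217728 → NEW=0, ERR=12412760731/134217728
(2,4): OLD=885311939153/4294967296 → NEW=255, ERR=-209904721327/4294967296
(2,5): OLD=7110051617607/68719476736 → NEW=0, ERR=7110051617607/68719476736
(3,0): OLD=3229178131/16777216 → NEW=255, ERR=-1049011949/16777216
(3,1): OLD=13554149015/134217728 → NEW=0, ERR=13554149015/134217728
(3,2): OLD=190333115445/1073741824 → NEW=255, ERR=-83471049675/1073741824
(3,3): OLD=8982043267231/68719476736 → NEW=255, ERR=-8541423300449/68719476736
(3,4): OLD=62412992363199/549755813888 → NEW=0, ERR=62412992363199/549755813888
(3,5): OLD=2136984462558929/8796093022208 → NEW=255, ERR=-106019258104111/8796093022208
(4,0): OLD=404576378557/2147483648 → NEW=255, ERR=-143031951683/2147483648
(4,1): OLD=5632761338137/34359738368 → NEW=255, ERR=-3128971945703/34359738368
(4,2): OLD=104313157747067/1099511627776 → NEW=0, ERR=104313157747067/1099511627776
(4,3): OLD=3695989373988999/17592186044416 → NEW=255, ERR=-790018067337081/17592186044416
(4,4): OLD=53424628107973367/281474976710656 → NEW=255, ERR=-18351490953243913/281474976710656
(4,5): OLD=683669068165170529/4503599627370496 → NEW=255, ERR=-464748836814305951/4503599627370496
Output grid:
  Row 0: ..#...  (5 black, running=5)
  Row 1: #..#.#  (3 black, running=8)
  Row 2: .##.#.  (3 black, running=11)
  Row 3: #.##.#  (2 black, running=13)
  Row 4: ##.###  (1 black, running=14)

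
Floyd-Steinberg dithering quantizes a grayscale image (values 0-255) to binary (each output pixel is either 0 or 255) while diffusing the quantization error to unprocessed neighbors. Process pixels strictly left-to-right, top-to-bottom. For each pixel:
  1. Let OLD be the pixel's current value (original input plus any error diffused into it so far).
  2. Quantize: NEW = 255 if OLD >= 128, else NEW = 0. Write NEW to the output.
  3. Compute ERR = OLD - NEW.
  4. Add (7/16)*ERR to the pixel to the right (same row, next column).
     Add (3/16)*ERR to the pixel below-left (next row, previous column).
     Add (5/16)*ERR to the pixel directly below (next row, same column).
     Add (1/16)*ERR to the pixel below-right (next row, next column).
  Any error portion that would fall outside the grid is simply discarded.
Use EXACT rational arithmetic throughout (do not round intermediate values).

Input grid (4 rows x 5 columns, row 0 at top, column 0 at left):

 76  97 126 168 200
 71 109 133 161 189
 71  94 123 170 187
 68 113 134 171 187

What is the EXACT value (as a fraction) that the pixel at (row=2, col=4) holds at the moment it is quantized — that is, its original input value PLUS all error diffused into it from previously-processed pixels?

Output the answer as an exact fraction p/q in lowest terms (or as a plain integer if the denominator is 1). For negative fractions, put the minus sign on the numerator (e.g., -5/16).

(0,0): OLD=76 → NEW=0, ERR=76
(0,1): OLD=521/4 → NEW=255, ERR=-499/4
(0,2): OLD=4571/64 → NEW=0, ERR=4571/64
(0,3): OLD=204029/1024 → NEW=255, ERR=-57091/1024
(0,4): OLD=2877163/16384 → NEW=255, ERR=-1300757/16384
(1,0): OLD=4567/64 → NEW=0, ERR=4567/64
(1,1): OLD=61121/512 → NEW=0, ERR=61121/512
(1,2): OLD=3101429/16384 → NEW=255, ERR=-1076491/16384
(1,3): OLD=6842593/65536 → NEW=0, ERR=6842593/65536
(1,4): OLD=216410051/1048576 → NEW=255, ERR=-50976829/1048576
(2,0): OLD=947675/8192 → NEW=0, ERR=947675/8192
(2,1): OLD=45628025/262144 → NEW=255, ERR=-21218695/262144
(2,2): OLD=394654315/4194304 → NEW=0, ERR=394654315/4194304
(2,3): OLD=15473413201/67108864 → NEW=255, ERR=-1639347119/67108864
(2,4): OLD=180008521207/1073741824 → NEW=255, ERR=-93795643913/1073741824
Target (2,4): original=187, with diffused error = 180008521207/1073741824

Answer: 180008521207/1073741824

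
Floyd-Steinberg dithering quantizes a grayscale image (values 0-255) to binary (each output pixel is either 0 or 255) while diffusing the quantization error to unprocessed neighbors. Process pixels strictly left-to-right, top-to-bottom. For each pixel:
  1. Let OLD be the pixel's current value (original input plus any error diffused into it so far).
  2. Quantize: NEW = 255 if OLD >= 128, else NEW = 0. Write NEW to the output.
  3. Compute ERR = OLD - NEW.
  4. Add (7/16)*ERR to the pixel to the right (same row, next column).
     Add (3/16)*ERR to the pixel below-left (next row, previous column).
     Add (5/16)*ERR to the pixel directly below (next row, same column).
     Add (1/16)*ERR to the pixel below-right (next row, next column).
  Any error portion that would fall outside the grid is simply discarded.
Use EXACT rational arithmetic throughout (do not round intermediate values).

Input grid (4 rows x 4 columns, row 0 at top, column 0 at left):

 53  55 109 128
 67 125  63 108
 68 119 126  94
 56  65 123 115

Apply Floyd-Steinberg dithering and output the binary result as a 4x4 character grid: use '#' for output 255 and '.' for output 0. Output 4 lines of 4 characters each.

(0,0): OLD=53 → NEW=0, ERR=53
(0,1): OLD=1251/16 → NEW=0, ERR=1251/16
(0,2): OLD=36661/256 → NEW=255, ERR=-28619/256
(0,3): OLD=323955/4096 → NEW=0, ERR=323955/4096
(1,0): OLD=25145/256 → NEW=0, ERR=25145/256
(1,1): OLD=357903/2048 → NEW=255, ERR=-164337/2048
(1,2): OLD=830651/65536 → NEW=0, ERR=830651/65536
(1,3): OLD=137650701/1048576 → NEW=255, ERR=-129736179/1048576
(2,0): OLD=2741013/32768 → NEW=0, ERR=2741013/32768
(2,1): OLD=145789879/1048576 → NEW=255, ERR=-121597001/1048576
(2,2): OLD=106981651/2097152 → NEW=0, ERR=106981651/2097152
(2,3): OLD=2632207207/33554432 → NEW=0, ERR=2632207207/33554432
(3,0): OLD=1013295173/16777216 → NEW=0, ERR=1013295173/16777216
(3,1): OLD=18784569051/268435456 → NEW=0, ERR=18784569051/268435456
(3,2): OLD=760285358117/4294967296 → NEW=255, ERR=-334931302363/4294967296
(3,3): OLD=7461931741827/68719476736 → NEW=0, ERR=7461931741827/68719476736
Row 0: ..#.
Row 1: .#.#
Row 2: .#..
Row 3: ..#.

Answer: ..#.
.#.#
.#..
..#.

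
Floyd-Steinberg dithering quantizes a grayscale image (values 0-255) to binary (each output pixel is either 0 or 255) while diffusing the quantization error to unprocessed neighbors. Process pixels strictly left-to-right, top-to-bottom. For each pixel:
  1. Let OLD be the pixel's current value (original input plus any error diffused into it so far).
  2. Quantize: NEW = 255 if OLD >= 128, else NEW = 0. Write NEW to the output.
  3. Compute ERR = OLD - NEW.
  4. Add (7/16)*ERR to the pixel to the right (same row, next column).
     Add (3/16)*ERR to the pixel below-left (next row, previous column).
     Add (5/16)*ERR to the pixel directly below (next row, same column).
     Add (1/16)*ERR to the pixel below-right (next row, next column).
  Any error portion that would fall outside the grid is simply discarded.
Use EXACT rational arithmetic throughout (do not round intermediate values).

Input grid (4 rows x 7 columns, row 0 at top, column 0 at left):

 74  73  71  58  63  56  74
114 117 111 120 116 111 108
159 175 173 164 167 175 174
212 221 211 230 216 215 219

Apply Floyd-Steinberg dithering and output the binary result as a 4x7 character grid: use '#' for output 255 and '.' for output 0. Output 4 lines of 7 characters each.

Answer: .......
##.###.
.##.#.#
#######

Derivation:
(0,0): OLD=74 → NEW=0, ERR=74
(0,1): OLD=843/8 → NEW=0, ERR=843/8
(0,2): OLD=14989/128 → NEW=0, ERR=14989/128
(0,3): OLD=223707/2048 → NEW=0, ERR=223707/2048
(0,4): OLD=3630333/32768 → NEW=0, ERR=3630333/32768
(0,5): OLD=54772459/524288 → NEW=0, ERR=54772459/524288
(0,6): OLD=1004164205/8388608 → NEW=0, ERR=1004164205/8388608
(1,0): OLD=20081/128 → NEW=255, ERR=-12559/128
(1,1): OLD=136791/1024 → NEW=255, ERR=-124329/1024
(1,2): OLD=3982691/32768 → NEW=0, ERR=3982691/32768
(1,3): OLD=30854535/131072 → NEW=255, ERR=-2568825/131072
(1,4): OLD=1413164437/8388608 → NEW=255, ERR=-725930603/8388608
(1,5): OLD=9070154085/67108864 → NEW=255, ERR=-8042606235/67108864
(1,6): OLD=106843316299/1073741824 → NEW=0, ERR=106843316299/1073741824
(2,0): OLD=1729709/16384 → NEW=0, ERR=1729709/16384
(2,1): OLD=104806655/524288 → NEW=255, ERR=-28886785/524288
(2,2): OLD=1473154621/8388608 → NEW=255, ERR=-665940419/8388608
(2,3): OLD=7684938773/67108864 → NEW=0, ERR=7684938773/67108864
(2,4): OLD=89314587397/536870912 → NEW=255, ERR=-47587495163/536870912
(2,5): OLD=1924454507831/17179869184 → NEW=0, ERR=1924454507831/17179869184
(2,6): OLD=67788495470833/274877906944 → NEW=255, ERR=-2305370799887/274877906944
(3,0): OLD=1968477981/8388608 → NEW=255, ERR=-170617059/8388608
(3,1): OLD=12522322713/67108864 → NEW=255, ERR=-4590437607/67108864
(3,2): OLD=93573076347/536870912 → NEW=255, ERR=-43329006213/536870912
(3,3): OLD=448599197821/2147483648 → NEW=255, ERR=-99009132419/2147483648
(3,4): OLD=53955825107741/274877906944 → NEW=255, ERR=-16138041162979/274877906944
(3,5): OLD=477644581224935/2199023255552 → NEW=255, ERR=-83106348940825/2199023255552
(3,6): OLD=7277748389875321/35184372088832 → NEW=255, ERR=-1694266492776839/35184372088832
Row 0: .......
Row 1: ##.###.
Row 2: .##.#.#
Row 3: #######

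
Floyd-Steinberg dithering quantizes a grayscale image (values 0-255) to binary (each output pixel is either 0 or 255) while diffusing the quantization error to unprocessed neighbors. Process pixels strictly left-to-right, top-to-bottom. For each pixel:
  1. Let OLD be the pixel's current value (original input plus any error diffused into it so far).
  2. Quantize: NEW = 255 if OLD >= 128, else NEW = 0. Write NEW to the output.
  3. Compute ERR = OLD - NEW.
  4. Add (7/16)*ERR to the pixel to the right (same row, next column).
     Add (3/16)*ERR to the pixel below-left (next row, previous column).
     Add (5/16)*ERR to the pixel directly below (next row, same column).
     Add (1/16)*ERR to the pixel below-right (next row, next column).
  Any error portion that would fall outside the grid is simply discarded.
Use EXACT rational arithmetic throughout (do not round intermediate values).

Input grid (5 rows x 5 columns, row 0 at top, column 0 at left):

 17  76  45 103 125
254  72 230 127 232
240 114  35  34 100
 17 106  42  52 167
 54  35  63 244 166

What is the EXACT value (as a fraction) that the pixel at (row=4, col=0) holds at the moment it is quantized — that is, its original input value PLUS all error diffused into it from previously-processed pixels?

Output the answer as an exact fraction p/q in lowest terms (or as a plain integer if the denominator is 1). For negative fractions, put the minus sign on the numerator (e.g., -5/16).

Answer: 155167750943/2147483648

Derivation:
(0,0): OLD=17 → NEW=0, ERR=17
(0,1): OLD=1335/16 → NEW=0, ERR=1335/16
(0,2): OLD=20865/256 → NEW=0, ERR=20865/256
(0,3): OLD=567943/4096 → NEW=255, ERR=-476537/4096
(0,4): OLD=4856241/65536 → NEW=0, ERR=4856241/65536
(1,0): OLD=70389/256 → NEW=255, ERR=5109/256
(1,1): OLD=252211/2048 → NEW=0, ERR=252211/2048
(1,2): OLD=19185583/65536 → NEW=255, ERR=2473903/65536
(1,3): OLD=33068419/262144 → NEW=0, ERR=33068419/262144
(1,4): OLD=1271183913/4194304 → NEW=255, ERR=201636393/4194304
(2,0): OLD=8825313/32768 → NEW=255, ERR=469473/32768
(2,1): OLD=175193659/1048576 → NEW=255, ERR=-92193221/1048576
(2,2): OLD=665715313/16777216 → NEW=0, ERR=665715313/16777216
(2,3): OLD=27421662659/268435456 → NEW=0, ERR=27421662659/268435456
(2,4): OLD=719834075029/4294967296 → NEW=255, ERR=-375382585451/4294967296
(3,0): OLD=83748689/16777216 → NEW=0, ERR=83748689/16777216
(3,1): OLD=11951228797/134217728 → NEW=0, ERR=11951228797/134217728
(3,2): OLD=459626578031/4294967296 → NEW=0, ERR=459626578031/4294967296
(3,3): OLD=1003600901623/8589934592 → NEW=0, ERR=1003600901623/8589934592
(3,4): OLD=27101178891763/137438953472 → NEW=255, ERR=-7945754243597/137438953472
(4,0): OLD=155167750943/2147483648 → NEW=0, ERR=155167750943/2147483648
Target (4,0): original=54, with diffused error = 155167750943/2147483648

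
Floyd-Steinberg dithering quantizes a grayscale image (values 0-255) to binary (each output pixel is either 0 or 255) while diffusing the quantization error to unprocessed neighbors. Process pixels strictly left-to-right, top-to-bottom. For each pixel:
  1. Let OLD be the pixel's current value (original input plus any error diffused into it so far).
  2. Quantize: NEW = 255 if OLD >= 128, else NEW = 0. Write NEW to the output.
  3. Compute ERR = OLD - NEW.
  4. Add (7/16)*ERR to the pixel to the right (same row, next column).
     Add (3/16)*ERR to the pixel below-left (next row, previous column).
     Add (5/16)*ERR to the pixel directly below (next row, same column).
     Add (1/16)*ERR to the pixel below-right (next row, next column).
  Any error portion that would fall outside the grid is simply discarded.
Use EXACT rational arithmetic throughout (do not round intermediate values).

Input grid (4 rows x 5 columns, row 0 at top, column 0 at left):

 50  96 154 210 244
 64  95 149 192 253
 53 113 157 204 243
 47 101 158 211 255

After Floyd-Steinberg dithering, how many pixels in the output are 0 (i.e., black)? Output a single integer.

(0,0): OLD=50 → NEW=0, ERR=50
(0,1): OLD=943/8 → NEW=0, ERR=943/8
(0,2): OLD=26313/128 → NEW=255, ERR=-6327/128
(0,3): OLD=385791/2048 → NEW=255, ERR=-136449/2048
(0,4): OLD=7040249/32768 → NEW=255, ERR=-1315591/32768
(1,0): OLD=13021/128 → NEW=0, ERR=13021/128
(1,1): OLD=174283/1024 → NEW=255, ERR=-86837/1024
(1,2): OLD=2992615/32768 → NEW=0, ERR=2992615/32768
(1,3): OLD=26282299/131072 → NEW=255, ERR=-7141061/131072
(1,4): OLD=445547473/2097152 → NEW=255, ERR=-89226287/2097152
(2,0): OLD=1128681/16384 → NEW=0, ERR=1128681/16384
(2,1): OLD=73463379/524288 → NEW=255, ERR=-60230061/524288
(2,2): OLD=1004656953/8388608 → NEW=0, ERR=1004656953/8388608
(2,3): OLD=31823269659/134217728 → NEW=255, ERR=-2402250981/134217728
(2,4): OLD=469157911293/2147483648 → NEW=255, ERR=-78450418947/2147483648
(3,0): OLD=394163353/8388608 → NEW=0, ERR=394163353/8388608
(3,1): OLD=7544292325/67108864 → NEW=0, ERR=7544292325/67108864
(3,2): OLD=502669416615/2147483648 → NEW=255, ERR=-44938913625/2147483648
(3,3): OLD=845624155615/4294967296 → NEW=255, ERR=-249592504865/4294967296
(3,4): OLD=14914942812763/68719476736 → NEW=255, ERR=-2608523754917/68719476736
Output grid:
  Row 0: ..###  (2 black, running=2)
  Row 1: .#.##  (2 black, running=4)
  Row 2: .#.##  (2 black, running=6)
  Row 3: ..###  (2 black, running=8)

Answer: 8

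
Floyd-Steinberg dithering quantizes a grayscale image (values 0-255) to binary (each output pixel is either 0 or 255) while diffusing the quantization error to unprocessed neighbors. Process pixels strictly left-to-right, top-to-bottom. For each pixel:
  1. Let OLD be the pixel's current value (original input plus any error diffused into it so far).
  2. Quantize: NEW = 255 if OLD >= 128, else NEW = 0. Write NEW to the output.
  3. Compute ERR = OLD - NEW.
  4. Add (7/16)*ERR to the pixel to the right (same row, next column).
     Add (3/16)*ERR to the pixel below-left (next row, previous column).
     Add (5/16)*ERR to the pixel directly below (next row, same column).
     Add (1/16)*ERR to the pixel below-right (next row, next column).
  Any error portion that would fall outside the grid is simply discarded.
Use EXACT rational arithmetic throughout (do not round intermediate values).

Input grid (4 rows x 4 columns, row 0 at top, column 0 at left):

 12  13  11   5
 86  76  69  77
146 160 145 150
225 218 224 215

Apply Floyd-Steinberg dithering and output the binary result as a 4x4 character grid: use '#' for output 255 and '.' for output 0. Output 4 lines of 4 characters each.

(0,0): OLD=12 → NEW=0, ERR=12
(0,1): OLD=73/4 → NEW=0, ERR=73/4
(0,2): OLD=1215/64 → NEW=0, ERR=1215/64
(0,3): OLD=13625/1024 → NEW=0, ERR=13625/1024
(1,0): OLD=5963/64 → NEW=0, ERR=5963/64
(1,1): OLD=64909/512 → NEW=0, ERR=64909/512
(1,2): OLD=2195985/16384 → NEW=255, ERR=-1981935/16384
(1,3): OLD=7712583/262144 → NEW=0, ERR=7712583/262144
(2,0): OLD=1629279/8192 → NEW=255, ERR=-459681/8192
(2,1): OLD=41473669/262144 → NEW=255, ERR=-25373051/262144
(2,2): OLD=41047385/524288 → NEW=0, ERR=41047385/524288
(2,3): OLD=1559326805/8388608 → NEW=255, ERR=-579768235/8388608
(3,0): OLD=794050287/4194304 → NEW=255, ERR=-275497233/4194304
(3,1): OLD=11421188209/67108864 → NEW=255, ERR=-5691572111/67108864
(3,2): OLD=206537551503/1073741824 → NEW=255, ERR=-67266613617/1073741824
(3,3): OLD=2935818953321/17179869184 → NEW=255, ERR=-1445047688599/17179869184
Row 0: ....
Row 1: ..#.
Row 2: ##.#
Row 3: ####

Answer: ....
..#.
##.#
####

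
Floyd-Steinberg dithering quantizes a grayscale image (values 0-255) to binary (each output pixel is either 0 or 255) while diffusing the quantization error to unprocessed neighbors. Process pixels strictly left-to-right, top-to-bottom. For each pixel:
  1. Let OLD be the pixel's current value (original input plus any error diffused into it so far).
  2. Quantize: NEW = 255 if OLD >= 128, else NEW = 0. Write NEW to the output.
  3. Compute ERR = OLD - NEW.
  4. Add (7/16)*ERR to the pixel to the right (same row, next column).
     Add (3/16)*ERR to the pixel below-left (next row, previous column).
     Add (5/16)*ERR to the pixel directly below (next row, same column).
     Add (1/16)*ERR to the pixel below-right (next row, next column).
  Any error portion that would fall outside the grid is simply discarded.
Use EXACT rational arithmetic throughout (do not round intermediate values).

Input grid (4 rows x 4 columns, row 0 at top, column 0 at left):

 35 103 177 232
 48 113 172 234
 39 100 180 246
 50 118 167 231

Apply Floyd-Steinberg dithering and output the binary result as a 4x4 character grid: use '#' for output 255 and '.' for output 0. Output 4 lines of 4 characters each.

(0,0): OLD=35 → NEW=0, ERR=35
(0,1): OLD=1893/16 → NEW=0, ERR=1893/16
(0,2): OLD=58563/256 → NEW=255, ERR=-6717/256
(0,3): OLD=903253/4096 → NEW=255, ERR=-141227/4096
(1,0): OLD=20767/256 → NEW=0, ERR=20767/256
(1,1): OLD=374233/2048 → NEW=255, ERR=-148007/2048
(1,2): OLD=8723661/65536 → NEW=255, ERR=-7988019/65536
(1,3): OLD=176432939/1048576 → NEW=255, ERR=-90953941/1048576
(2,0): OLD=1664611/32768 → NEW=0, ERR=1664611/32768
(2,1): OLD=85833329/1048576 → NEW=0, ERR=85833329/1048576
(2,2): OLD=329131157/2097152 → NEW=255, ERR=-205642603/2097152
(2,3): OLD=5649736033/33554432 → NEW=255, ERR=-2906644127/33554432
(3,0): OLD=1362698547/16777216 → NEW=0, ERR=1362698547/16777216
(3,1): OLD=43997798317/268435456 → NEW=255, ERR=-24453242963/268435456
(3,2): OLD=366689444947/4294967296 → NEW=0, ERR=366689444947/4294967296
(3,3): OLD=16159616948421/68719476736 → NEW=255, ERR=-1363849619259/68719476736
Row 0: ..##
Row 1: .###
Row 2: ..##
Row 3: .#.#

Answer: ..##
.###
..##
.#.#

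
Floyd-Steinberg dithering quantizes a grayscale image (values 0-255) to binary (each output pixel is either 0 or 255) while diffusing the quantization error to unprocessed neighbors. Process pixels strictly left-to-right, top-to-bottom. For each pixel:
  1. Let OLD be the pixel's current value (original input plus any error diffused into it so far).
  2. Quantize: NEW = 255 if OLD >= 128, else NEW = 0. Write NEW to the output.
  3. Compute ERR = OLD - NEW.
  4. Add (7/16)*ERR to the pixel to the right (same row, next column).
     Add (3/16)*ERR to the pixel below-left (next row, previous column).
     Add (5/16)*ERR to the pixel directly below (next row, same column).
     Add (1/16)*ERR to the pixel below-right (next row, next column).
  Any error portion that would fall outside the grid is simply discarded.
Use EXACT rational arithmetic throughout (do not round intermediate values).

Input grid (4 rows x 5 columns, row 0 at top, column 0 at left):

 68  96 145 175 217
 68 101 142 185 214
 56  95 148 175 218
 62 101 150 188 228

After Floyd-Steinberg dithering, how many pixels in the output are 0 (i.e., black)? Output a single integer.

(0,0): OLD=68 → NEW=0, ERR=68
(0,1): OLD=503/4 → NEW=0, ERR=503/4
(0,2): OLD=12801/64 → NEW=255, ERR=-3519/64
(0,3): OLD=154567/1024 → NEW=255, ERR=-106553/1024
(0,4): OLD=2809457/16384 → NEW=255, ERR=-1368463/16384
(1,0): OLD=7221/64 → NEW=0, ERR=7221/64
(1,1): OLD=94003/512 → NEW=255, ERR=-36557/512
(1,2): OLD=1342319/16384 → NEW=0, ERR=1342319/16384
(1,3): OLD=11090595/65536 → NEW=255, ERR=-5621085/65536
(1,4): OLD=150859017/1048576 → NEW=255, ERR=-116527863/1048576
(2,0): OLD=637921/8192 → NEW=0, ERR=637921/8192
(2,1): OLD=33860987/262144 → NEW=255, ERR=-32985733/262144
(2,2): OLD=411072177/4194304 → NEW=0, ERR=411072177/4194304
(2,3): OLD=11768108547/67108864 → NEW=255, ERR=-5344651773/67108864
(2,4): OLD=153618248021/1073741824 → NEW=255, ERR=-120185917099/1073741824
(3,0): OLD=263157009/4194304 → NEW=0, ERR=263157009/4194304
(3,1): OLD=3770533885/33554432 → NEW=0, ERR=3770533885/33554432
(3,2): OLD=222256219183/1073741824 → NEW=255, ERR=-51547945937/1073741824
(3,3): OLD=273260546151/2147483648 → NEW=0, ERR=273260546151/2147483648
(3,4): OLD=8373956143235/34359738368 → NEW=255, ERR=-387777140605/34359738368
Output grid:
  Row 0: ..###  (2 black, running=2)
  Row 1: .#.##  (2 black, running=4)
  Row 2: .#.##  (2 black, running=6)
  Row 3: ..#.#  (3 black, running=9)

Answer: 9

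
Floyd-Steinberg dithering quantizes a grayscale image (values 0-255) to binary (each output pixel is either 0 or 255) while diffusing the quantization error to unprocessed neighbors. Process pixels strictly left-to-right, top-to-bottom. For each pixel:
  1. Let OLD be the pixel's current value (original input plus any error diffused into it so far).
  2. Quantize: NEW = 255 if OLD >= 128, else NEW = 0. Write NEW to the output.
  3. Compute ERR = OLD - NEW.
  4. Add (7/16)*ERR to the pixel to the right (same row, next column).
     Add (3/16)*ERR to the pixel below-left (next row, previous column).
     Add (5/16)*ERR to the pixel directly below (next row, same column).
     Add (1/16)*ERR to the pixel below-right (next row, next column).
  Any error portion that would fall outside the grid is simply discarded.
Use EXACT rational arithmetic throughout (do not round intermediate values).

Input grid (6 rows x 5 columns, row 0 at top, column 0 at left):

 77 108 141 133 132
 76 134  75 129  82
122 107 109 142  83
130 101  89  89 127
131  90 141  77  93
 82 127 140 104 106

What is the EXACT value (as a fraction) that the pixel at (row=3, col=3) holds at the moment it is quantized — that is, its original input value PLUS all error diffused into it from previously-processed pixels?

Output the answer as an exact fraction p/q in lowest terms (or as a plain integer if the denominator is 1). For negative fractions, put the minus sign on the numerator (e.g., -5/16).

Answer: 889935274859/8589934592

Derivation:
(0,0): OLD=77 → NEW=0, ERR=77
(0,1): OLD=2267/16 → NEW=255, ERR=-1813/16
(0,2): OLD=23405/256 → NEW=0, ERR=23405/256
(0,3): OLD=708603/4096 → NEW=255, ERR=-335877/4096
(0,4): OLD=6299613/65536 → NEW=0, ERR=6299613/65536
(1,0): OLD=20177/256 → NEW=0, ERR=20177/256
(1,1): OLD=317495/2048 → NEW=255, ERR=-204745/2048
(1,2): OLD=2449411/65536 → NEW=0, ERR=2449411/65536
(1,3): OLD=37608135/262144 → NEW=255, ERR=-29238585/262144
(1,4): OLD=243758965/4194304 → NEW=0, ERR=243758965/4194304
(2,0): OLD=4190541/32768 → NEW=0, ERR=4190541/32768
(2,1): OLD=150619551/1048576 → NEW=255, ERR=-116767329/1048576
(2,2): OLD=751605661/16777216 → NEW=0, ERR=751605661/16777216
(2,3): OLD=37574883975/268435456 → NEW=255, ERR=-30876157305/268435456
(2,4): OLD=188411742193/4294967296 → NEW=0, ERR=188411742193/4294967296
(3,0): OLD=2501222653/16777216 → NEW=255, ERR=-1776967427/16777216
(3,1): OLD=4866098361/134217728 → NEW=0, ERR=4866098361/134217728
(3,2): OLD=387985011139/4294967296 → NEW=0, ERR=387985011139/4294967296
(3,3): OLD=889935274859/8589934592 → NEW=0, ERR=889935274859/8589934592
Target (3,3): original=89, with diffused error = 889935274859/8589934592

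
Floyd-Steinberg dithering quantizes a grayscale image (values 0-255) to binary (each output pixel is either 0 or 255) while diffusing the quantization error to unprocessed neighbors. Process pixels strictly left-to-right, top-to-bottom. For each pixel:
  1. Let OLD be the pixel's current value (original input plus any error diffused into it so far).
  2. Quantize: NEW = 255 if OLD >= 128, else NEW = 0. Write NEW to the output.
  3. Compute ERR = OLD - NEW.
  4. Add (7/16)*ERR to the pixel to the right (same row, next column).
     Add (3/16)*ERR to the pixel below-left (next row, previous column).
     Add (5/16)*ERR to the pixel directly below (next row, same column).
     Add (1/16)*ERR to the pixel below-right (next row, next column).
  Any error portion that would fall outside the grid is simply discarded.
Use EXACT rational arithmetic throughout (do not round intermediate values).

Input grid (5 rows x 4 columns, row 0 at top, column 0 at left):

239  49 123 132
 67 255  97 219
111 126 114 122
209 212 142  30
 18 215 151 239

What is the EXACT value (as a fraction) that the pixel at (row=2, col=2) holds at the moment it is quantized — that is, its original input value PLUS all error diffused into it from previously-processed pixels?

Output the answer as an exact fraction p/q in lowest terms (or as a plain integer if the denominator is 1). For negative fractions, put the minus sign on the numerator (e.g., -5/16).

(0,0): OLD=239 → NEW=255, ERR=-16
(0,1): OLD=42 → NEW=0, ERR=42
(0,2): OLD=1131/8 → NEW=255, ERR=-909/8
(0,3): OLD=10533/128 → NEW=0, ERR=10533/128
(1,0): OLD=559/8 → NEW=0, ERR=559/8
(1,1): OLD=17689/64 → NEW=255, ERR=1369/64
(1,2): OLD=182077/2048 → NEW=0, ERR=182077/2048
(1,3): OLD=9060667/32768 → NEW=255, ERR=704827/32768
(2,0): OLD=140131/1024 → NEW=255, ERR=-120989/1024
(2,1): OLD=3343297/32768 → NEW=0, ERR=3343297/32768
(2,2): OLD=12569185/65536 → NEW=255, ERR=-4142495/65536
Target (2,2): original=114, with diffused error = 12569185/65536

Answer: 12569185/65536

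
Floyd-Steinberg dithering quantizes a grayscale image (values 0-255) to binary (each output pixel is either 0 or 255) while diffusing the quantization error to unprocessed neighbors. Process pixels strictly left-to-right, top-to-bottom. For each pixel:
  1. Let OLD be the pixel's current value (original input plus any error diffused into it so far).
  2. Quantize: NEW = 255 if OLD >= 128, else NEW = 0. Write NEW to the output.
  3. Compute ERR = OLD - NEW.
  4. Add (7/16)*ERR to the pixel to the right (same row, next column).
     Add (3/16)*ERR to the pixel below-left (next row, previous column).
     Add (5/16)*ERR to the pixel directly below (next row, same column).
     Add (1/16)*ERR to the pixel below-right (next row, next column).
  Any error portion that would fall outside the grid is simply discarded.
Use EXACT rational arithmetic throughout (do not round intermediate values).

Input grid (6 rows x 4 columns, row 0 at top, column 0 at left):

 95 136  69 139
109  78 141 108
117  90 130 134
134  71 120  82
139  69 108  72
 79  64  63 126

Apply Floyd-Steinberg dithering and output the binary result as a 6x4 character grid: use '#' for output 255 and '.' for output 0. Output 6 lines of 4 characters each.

(0,0): OLD=95 → NEW=0, ERR=95
(0,1): OLD=2841/16 → NEW=255, ERR=-1239/16
(0,2): OLD=8991/256 → NEW=0, ERR=8991/256
(0,3): OLD=632281/4096 → NEW=255, ERR=-412199/4096
(1,0): OLD=31787/256 → NEW=0, ERR=31787/256
(1,1): OLD=247085/2048 → NEW=0, ERR=247085/2048
(1,2): OLD=11865265/65536 → NEW=255, ERR=-4846415/65536
(1,3): OLD=48647079/1048576 → NEW=0, ERR=48647079/1048576
(2,0): OLD=5846591/32768 → NEW=255, ERR=-2509249/32768
(2,1): OLD=92374181/1048576 → NEW=0, ERR=92374181/1048576
(2,2): OLD=339049113/2097152 → NEW=255, ERR=-195724647/2097152
(2,3): OLD=3457606869/33554432 → NEW=0, ERR=3457606869/33554432
(3,0): OLD=2123789647/16777216 → NEW=0, ERR=2123789647/16777216
(3,1): OLD=35333252369/268435456 → NEW=255, ERR=-33117788911/268435456
(3,2): OLD=264938134255/4294967296 → NEW=0, ERR=264938134255/4294967296
(3,3): OLD=9301588351241/68719476736 → NEW=255, ERR=-8221878216439/68719476736
(4,0): OLD=667550259171/4294967296 → NEW=255, ERR=-427666401309/4294967296
(4,1): OLD=218530262569/34359738368 → NEW=0, ERR=218530262569/34359738368
(4,2): OLD=109857941605641/1099511627776 → NEW=0, ERR=109857941605641/1099511627776
(4,3): OLD=1445716891491599/17592186044416 → NEW=0, ERR=1445716891491599/17592186044416
(5,0): OLD=26979644032499/549755813888 → NEW=0, ERR=26979644032499/549755813888
(5,1): OLD=1758670991390469/17592186044416 → NEW=0, ERR=1758670991390469/17592186044416
(5,2): OLD=1352540436558313/8796093022208 → NEW=255, ERR=-890463284104727/8796093022208
(5,3): OLD=31985672611224729/281474976710656 → NEW=0, ERR=31985672611224729/281474976710656
Row 0: .#.#
Row 1: ..#.
Row 2: #.#.
Row 3: .#.#
Row 4: #...
Row 5: ..#.

Answer: .#.#
..#.
#.#.
.#.#
#...
..#.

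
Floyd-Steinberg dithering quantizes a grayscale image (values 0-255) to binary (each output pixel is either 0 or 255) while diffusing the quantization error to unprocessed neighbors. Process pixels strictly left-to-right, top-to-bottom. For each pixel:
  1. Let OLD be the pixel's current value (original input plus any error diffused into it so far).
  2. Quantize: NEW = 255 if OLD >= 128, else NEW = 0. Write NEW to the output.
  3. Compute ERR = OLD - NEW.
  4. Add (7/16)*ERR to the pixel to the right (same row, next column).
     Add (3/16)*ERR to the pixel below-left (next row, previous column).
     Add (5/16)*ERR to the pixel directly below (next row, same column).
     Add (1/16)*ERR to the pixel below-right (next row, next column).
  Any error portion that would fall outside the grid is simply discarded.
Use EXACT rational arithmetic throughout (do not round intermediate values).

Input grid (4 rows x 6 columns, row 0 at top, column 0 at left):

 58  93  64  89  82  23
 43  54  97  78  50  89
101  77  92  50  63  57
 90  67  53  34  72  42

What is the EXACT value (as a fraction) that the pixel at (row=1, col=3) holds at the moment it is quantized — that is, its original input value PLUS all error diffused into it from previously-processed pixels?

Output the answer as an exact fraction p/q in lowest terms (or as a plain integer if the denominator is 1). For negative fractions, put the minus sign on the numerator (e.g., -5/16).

Answer: 11479727/131072

Derivation:
(0,0): OLD=58 → NEW=0, ERR=58
(0,1): OLD=947/8 → NEW=0, ERR=947/8
(0,2): OLD=14821/128 → NEW=0, ERR=14821/128
(0,3): OLD=286019/2048 → NEW=255, ERR=-236221/2048
(0,4): OLD=1033429/32768 → NEW=0, ERR=1033429/32768
(0,5): OLD=19292627/524288 → NEW=0, ERR=19292627/524288
(1,0): OLD=10665/128 → NEW=0, ERR=10665/128
(1,1): OLD=156447/1024 → NEW=255, ERR=-104673/1024
(1,2): OLD=2432523/32768 → NEW=0, ERR=2432523/32768
(1,3): OLD=11479727/131072 → NEW=0, ERR=11479727/131072
Target (1,3): original=78, with diffused error = 11479727/131072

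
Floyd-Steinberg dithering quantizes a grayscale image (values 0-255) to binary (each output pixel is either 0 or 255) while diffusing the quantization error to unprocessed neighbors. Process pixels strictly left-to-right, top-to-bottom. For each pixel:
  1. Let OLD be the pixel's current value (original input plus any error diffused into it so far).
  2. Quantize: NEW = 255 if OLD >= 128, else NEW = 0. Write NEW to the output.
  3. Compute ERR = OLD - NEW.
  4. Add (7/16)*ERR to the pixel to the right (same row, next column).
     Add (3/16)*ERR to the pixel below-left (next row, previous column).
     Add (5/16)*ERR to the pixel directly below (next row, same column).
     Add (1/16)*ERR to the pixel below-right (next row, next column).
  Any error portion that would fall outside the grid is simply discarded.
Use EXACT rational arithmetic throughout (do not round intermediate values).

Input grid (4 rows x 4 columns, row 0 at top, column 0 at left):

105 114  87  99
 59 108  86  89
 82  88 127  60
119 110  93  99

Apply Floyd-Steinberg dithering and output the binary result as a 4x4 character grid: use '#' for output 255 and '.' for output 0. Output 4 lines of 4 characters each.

Answer: .#..
..#.
#.#.
.#..

Derivation:
(0,0): OLD=105 → NEW=0, ERR=105
(0,1): OLD=2559/16 → NEW=255, ERR=-1521/16
(0,2): OLD=11625/256 → NEW=0, ERR=11625/256
(0,3): OLD=486879/4096 → NEW=0, ERR=486879/4096
(1,0): OLD=18941/256 → NEW=0, ERR=18941/256
(1,1): OLD=257515/2048 → NEW=0, ERR=257515/2048
(1,2): OLD=11242567/65536 → NEW=255, ERR=-5469113/65536
(1,3): OLD=96965793/1048576 → NEW=0, ERR=96965793/1048576
(2,0): OLD=4217161/32768 → NEW=255, ERR=-4138679/32768
(2,1): OLD=63977139/1048576 → NEW=0, ERR=63977139/1048576
(2,2): OLD=320470303/2097152 → NEW=255, ERR=-214303457/2097152
(2,3): OLD=1307788035/33554432 → NEW=0, ERR=1307788035/33554432
(3,0): OLD=1526231481/16777216 → NEW=0, ERR=1526231481/16777216
(3,1): OLD=38067405031/268435456 → NEW=255, ERR=-30383636249/268435456
(3,2): OLD=97357352729/4294967296 → NEW=0, ERR=97357352729/4294967296
(3,3): OLD=7882820528431/68719476736 → NEW=0, ERR=7882820528431/68719476736
Row 0: .#..
Row 1: ..#.
Row 2: #.#.
Row 3: .#..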